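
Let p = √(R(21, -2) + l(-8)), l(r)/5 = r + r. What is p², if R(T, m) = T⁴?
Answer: 194401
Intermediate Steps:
l(r) = 10*r (l(r) = 5*(r + r) = 5*(2*r) = 10*r)
p = √194401 (p = √(21⁴ + 10*(-8)) = √(194481 - 80) = √194401 ≈ 440.91)
p² = (√194401)² = 194401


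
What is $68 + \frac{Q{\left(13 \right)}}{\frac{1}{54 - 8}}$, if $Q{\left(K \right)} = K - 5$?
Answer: $436$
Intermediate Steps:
$Q{\left(K \right)} = -5 + K$
$68 + \frac{Q{\left(13 \right)}}{\frac{1}{54 - 8}} = 68 + \frac{-5 + 13}{\frac{1}{54 - 8}} = 68 + \frac{1}{\frac{1}{46}} \cdot 8 = 68 + 46 \cdot 8 = 68 + 368 = 436$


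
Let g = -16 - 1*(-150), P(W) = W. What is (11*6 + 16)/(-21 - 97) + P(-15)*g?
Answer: -118631/59 ≈ -2010.7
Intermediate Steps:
g = 134 (g = -16 + 150 = 134)
(11*6 + 16)/(-21 - 97) + P(-15)*g = (11*6 + 16)/(-21 - 97) - 15*134 = (66 + 16)/(-118) - 2010 = 82*(-1/118) - 2010 = -41/59 - 2010 = -118631/59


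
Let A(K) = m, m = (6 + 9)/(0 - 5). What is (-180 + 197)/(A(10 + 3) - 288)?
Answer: -17/291 ≈ -0.058419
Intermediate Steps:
m = -3 (m = 15/(-5) = 15*(-⅕) = -3)
A(K) = -3
(-180 + 197)/(A(10 + 3) - 288) = (-180 + 197)/(-3 - 288) = 17/(-291) = 17*(-1/291) = -17/291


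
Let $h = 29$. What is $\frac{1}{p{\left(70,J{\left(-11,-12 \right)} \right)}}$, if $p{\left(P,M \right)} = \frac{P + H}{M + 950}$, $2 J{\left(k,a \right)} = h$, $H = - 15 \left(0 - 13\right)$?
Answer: $\frac{1929}{530} \approx 3.6396$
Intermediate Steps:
$H = 195$ ($H = \left(-15\right) \left(-13\right) = 195$)
$J{\left(k,a \right)} = \frac{29}{2}$ ($J{\left(k,a \right)} = \frac{1}{2} \cdot 29 = \frac{29}{2}$)
$p{\left(P,M \right)} = \frac{195 + P}{950 + M}$ ($p{\left(P,M \right)} = \frac{P + 195}{M + 950} = \frac{195 + P}{950 + M}$)
$\frac{1}{p{\left(70,J{\left(-11,-12 \right)} \right)}} = \frac{1}{\frac{1}{950 + \frac{29}{2}} \left(195 + 70\right)} = \frac{1}{\frac{1}{\frac{1929}{2}} \cdot 265} = \frac{1}{\frac{2}{1929} \cdot 265} = \frac{1}{\frac{530}{1929}} = \frac{1929}{530}$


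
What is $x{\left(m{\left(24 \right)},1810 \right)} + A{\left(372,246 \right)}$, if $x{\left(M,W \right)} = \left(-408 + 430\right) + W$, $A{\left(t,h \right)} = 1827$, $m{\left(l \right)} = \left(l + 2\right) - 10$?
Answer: $3659$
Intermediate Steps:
$m{\left(l \right)} = -8 + l$ ($m{\left(l \right)} = \left(2 + l\right) - 10 = -8 + l$)
$x{\left(M,W \right)} = 22 + W$
$x{\left(m{\left(24 \right)},1810 \right)} + A{\left(372,246 \right)} = \left(22 + 1810\right) + 1827 = 1832 + 1827 = 3659$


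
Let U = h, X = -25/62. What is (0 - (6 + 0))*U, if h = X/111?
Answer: 25/1147 ≈ 0.021796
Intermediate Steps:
X = -25/62 (X = -25*1/62 = -25/62 ≈ -0.40323)
h = -25/6882 (h = -25/62/111 = -25/62*1/111 = -25/6882 ≈ -0.0036327)
U = -25/6882 ≈ -0.0036327
(0 - (6 + 0))*U = (0 - (6 + 0))*(-25/6882) = (0 - 1*6)*(-25/6882) = (0 - 6)*(-25/6882) = -6*(-25/6882) = 25/1147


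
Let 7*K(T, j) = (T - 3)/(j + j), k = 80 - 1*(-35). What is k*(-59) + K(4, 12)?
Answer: -1139879/168 ≈ -6785.0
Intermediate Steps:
k = 115 (k = 80 + 35 = 115)
K(T, j) = (-3 + T)/(14*j) (K(T, j) = ((T - 3)/(j + j))/7 = ((-3 + T)/((2*j)))/7 = ((-3 + T)*(1/(2*j)))/7 = ((-3 + T)/(2*j))/7 = (-3 + T)/(14*j))
k*(-59) + K(4, 12) = 115*(-59) + (1/14)*(-3 + 4)/12 = -6785 + (1/14)*(1/12)*1 = -6785 + 1/168 = -1139879/168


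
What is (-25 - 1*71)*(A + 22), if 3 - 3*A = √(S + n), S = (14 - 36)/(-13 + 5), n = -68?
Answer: -2208 + 48*I*√29 ≈ -2208.0 + 258.49*I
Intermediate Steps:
S = 11/4 (S = -22/(-8) = -22*(-⅛) = 11/4 ≈ 2.7500)
A = 1 - I*√29/2 (A = 1 - √(11/4 - 68)/3 = 1 - I*√29/2 ≈ 1.0 - 2.6926*I)
(-25 - 1*71)*(A + 22) = (-25 - 1*71)*((1 - I*√29/2) + 22) = (-25 - 71)*(23 - I*√29/2) = -96*(23 - I*√29/2) = -2208 + 48*I*√29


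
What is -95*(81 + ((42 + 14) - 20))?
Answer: -11115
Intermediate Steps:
-95*(81 + ((42 + 14) - 20)) = -95*(81 + (56 - 20)) = -95*(81 + 36) = -95*117 = -11115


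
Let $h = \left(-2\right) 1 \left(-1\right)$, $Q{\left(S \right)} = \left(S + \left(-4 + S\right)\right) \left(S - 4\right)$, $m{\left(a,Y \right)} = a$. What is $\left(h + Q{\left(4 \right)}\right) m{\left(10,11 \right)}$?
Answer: $20$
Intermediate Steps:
$Q{\left(S \right)} = \left(-4 + S\right) \left(-4 + 2 S\right)$ ($Q{\left(S \right)} = \left(-4 + 2 S\right) \left(-4 + S\right) = \left(-4 + S\right) \left(-4 + 2 S\right)$)
$h = 2$ ($h = \left(-2\right) \left(-1\right) = 2$)
$\left(h + Q{\left(4 \right)}\right) m{\left(10,11 \right)} = \left(2 + \left(16 - 48 + 2 \cdot 4^{2}\right)\right) 10 = \left(2 + \left(16 - 48 + 2 \cdot 16\right)\right) 10 = \left(2 + \left(16 - 48 + 32\right)\right) 10 = \left(2 + 0\right) 10 = 2 \cdot 10 = 20$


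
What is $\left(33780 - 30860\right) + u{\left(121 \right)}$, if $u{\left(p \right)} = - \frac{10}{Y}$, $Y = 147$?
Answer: $\frac{429230}{147} \approx 2919.9$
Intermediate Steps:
$u{\left(p \right)} = - \frac{10}{147}$
$\left(33780 - 30860\right) + u{\left(121 \right)} = \left(33780 - 30860\right) - \frac{10}{147} = 2920 - \frac{10}{147} = \frac{429230}{147}$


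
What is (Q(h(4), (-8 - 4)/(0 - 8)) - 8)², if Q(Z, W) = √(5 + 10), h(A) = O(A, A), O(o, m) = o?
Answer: (8 - √15)² ≈ 17.032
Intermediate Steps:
h(A) = A
Q(Z, W) = √15
(Q(h(4), (-8 - 4)/(0 - 8)) - 8)² = (√15 - 8)² = (-8 + √15)²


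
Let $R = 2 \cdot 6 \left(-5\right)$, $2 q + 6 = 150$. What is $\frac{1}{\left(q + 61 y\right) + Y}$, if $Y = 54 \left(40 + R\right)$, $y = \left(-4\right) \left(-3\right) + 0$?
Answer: $- \frac{1}{276} \approx -0.0036232$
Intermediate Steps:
$q = 72$ ($q = -3 + \frac{1}{2} \cdot 150 = -3 + 75 = 72$)
$R = -60$ ($R = 12 \left(-5\right) = -60$)
$y = 12$ ($y = 12 + 0 = 12$)
$Y = -1080$ ($Y = 54 \left(40 - 60\right) = 54 \left(-20\right) = -1080$)
$\frac{1}{\left(q + 61 y\right) + Y} = \frac{1}{\left(72 + 61 \cdot 12\right) - 1080} = \frac{1}{\left(72 + 732\right) - 1080} = \frac{1}{804 - 1080} = \frac{1}{-276} = - \frac{1}{276}$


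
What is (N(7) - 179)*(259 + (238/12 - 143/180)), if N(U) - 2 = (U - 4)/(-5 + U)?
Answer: -1951833/40 ≈ -48796.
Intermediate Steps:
N(U) = 2 + (-4 + U)/(-5 + U) (N(U) = 2 + (U - 4)/(-5 + U) = 2 + (-4 + U)/(-5 + U))
(N(7) - 179)*(259 + (238/12 - 143/180)) = ((-14 + 3*7)/(-5 + 7) - 179)*(259 + (238/12 - 143/180)) = ((-14 + 21)/2 - 179)*(259 + (238*(1/12) - 143*1/180)) = ((½)*7 - 179)*(259 + (119/6 - 143/180)) = (7/2 - 179)*(259 + 3427/180) = -351/2*50047/180 = -1951833/40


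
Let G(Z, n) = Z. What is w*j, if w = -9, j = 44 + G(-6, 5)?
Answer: -342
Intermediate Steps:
j = 38 (j = 44 - 6 = 38)
w*j = -9*38 = -342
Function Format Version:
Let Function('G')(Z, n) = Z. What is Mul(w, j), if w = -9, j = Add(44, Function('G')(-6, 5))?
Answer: -342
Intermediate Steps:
j = 38 (j = Add(44, -6) = 38)
Mul(w, j) = Mul(-9, 38) = -342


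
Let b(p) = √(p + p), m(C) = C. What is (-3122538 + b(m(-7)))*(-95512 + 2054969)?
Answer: -6118478941866 + 1959457*I*√14 ≈ -6.1185e+12 + 7.3316e+6*I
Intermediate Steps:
b(p) = √2*√p (b(p) = √(2*p) = √2*√p)
(-3122538 + b(m(-7)))*(-95512 + 2054969) = (-3122538 + √2*√(-7))*(-95512 + 2054969) = (-3122538 + √2*(I*√7))*1959457 = (-3122538 + I*√14)*1959457 = -6118478941866 + 1959457*I*√14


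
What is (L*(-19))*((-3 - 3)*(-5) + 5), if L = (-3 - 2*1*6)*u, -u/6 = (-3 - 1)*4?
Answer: 957600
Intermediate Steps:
u = 96 (u = -6*(-3 - 1)*4 = -(-24)*4 = -6*(-16) = 96)
L = -1440 (L = (-3 - 2*1*6)*96 = (-3 - 2*6)*96 = (-3 - 12)*96 = -15*96 = -1440)
(L*(-19))*((-3 - 3)*(-5) + 5) = (-1440*(-19))*((-3 - 3)*(-5) + 5) = 27360*(-6*(-5) + 5) = 27360*(30 + 5) = 27360*35 = 957600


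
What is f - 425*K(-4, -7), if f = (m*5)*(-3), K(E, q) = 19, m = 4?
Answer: -8135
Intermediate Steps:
f = -60 (f = (4*5)*(-3) = 20*(-3) = -60)
f - 425*K(-4, -7) = -60 - 425*19 = -60 - 8075 = -8135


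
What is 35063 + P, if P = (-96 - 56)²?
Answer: 58167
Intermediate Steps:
P = 23104 (P = (-152)² = 23104)
35063 + P = 35063 + 23104 = 58167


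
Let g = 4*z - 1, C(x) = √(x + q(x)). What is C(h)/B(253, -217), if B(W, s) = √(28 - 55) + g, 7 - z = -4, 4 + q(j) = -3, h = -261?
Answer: 2*√67/(-43*I + 3*√3) ≈ 0.045344 + 0.37523*I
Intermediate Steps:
q(j) = -7 (q(j) = -4 - 3 = -7)
z = 11 (z = 7 - 1*(-4) = 7 + 4 = 11)
C(x) = √(-7 + x) (C(x) = √(x - 7) = √(-7 + x))
g = 43 (g = 4*11 - 1 = 44 - 1 = 43)
B(W, s) = 43 + 3*I*√3 (B(W, s) = √(28 - 55) + 43 = √(-27) + 43 = 3*I*√3 + 43 = 43 + 3*I*√3)
C(h)/B(253, -217) = √(-7 - 261)/(43 + 3*I*√3) = √(-268)/(43 + 3*I*√3) = (2*I*√67)/(43 + 3*I*√3) = 2*I*√67/(43 + 3*I*√3)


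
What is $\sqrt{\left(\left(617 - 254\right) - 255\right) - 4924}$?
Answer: $4 i \sqrt{301} \approx 69.397 i$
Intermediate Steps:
$\sqrt{\left(\left(617 - 254\right) - 255\right) - 4924} = \sqrt{\left(363 - 255\right) - 4924} = \sqrt{108 - 4924} = \sqrt{-4816} = 4 i \sqrt{301}$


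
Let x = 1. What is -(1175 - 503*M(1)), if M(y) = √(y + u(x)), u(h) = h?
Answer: -1175 + 503*√2 ≈ -463.65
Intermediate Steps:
M(y) = √(1 + y) (M(y) = √(y + 1) = √(1 + y))
-(1175 - 503*M(1)) = -(1175 - 503*√(1 + 1)) = -(1175 - 503*√2) = -1175 + 503*√2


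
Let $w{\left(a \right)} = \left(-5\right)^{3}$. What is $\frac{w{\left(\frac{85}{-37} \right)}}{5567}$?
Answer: $- \frac{125}{5567} \approx -0.022454$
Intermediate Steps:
$w{\left(a \right)} = -125$
$\frac{w{\left(\frac{85}{-37} \right)}}{5567} = - \frac{125}{5567}$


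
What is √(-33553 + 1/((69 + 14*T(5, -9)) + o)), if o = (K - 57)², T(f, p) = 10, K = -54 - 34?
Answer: I*√15128469090834/21234 ≈ 183.17*I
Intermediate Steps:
K = -88
o = 21025 (o = (-88 - 57)² = (-145)² = 21025)
√(-33553 + 1/((69 + 14*T(5, -9)) + o)) = √(-33553 + 1/((69 + 14*10) + 21025)) = √(-33553 + 1/((69 + 140) + 21025)) = √(-33553 + 1/(209 + 21025)) = √(-33553 + 1/21234) = √(-712464401/21234) = I*√15128469090834/21234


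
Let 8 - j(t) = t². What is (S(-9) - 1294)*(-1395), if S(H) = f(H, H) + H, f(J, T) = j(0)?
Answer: 1806525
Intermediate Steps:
j(t) = 8 - t²
f(J, T) = 8 (f(J, T) = 8 - 1*0² = 8 - 1*0 = 8 + 0 = 8)
S(H) = 8 + H
(S(-9) - 1294)*(-1395) = ((8 - 9) - 1294)*(-1395) = (-1 - 1294)*(-1395) = -1295*(-1395) = 1806525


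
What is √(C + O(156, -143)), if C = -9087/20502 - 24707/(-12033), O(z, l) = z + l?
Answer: √1219731727248454/9137058 ≈ 3.8223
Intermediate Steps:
O(z, l) = l + z
C = 44133227/27411174 (C = -9087*1/20502 - 24707*(-1/12033) = -3029/6834 + 24707/12033 = 44133227/27411174 ≈ 1.6100)
√(C + O(156, -143)) = √(44133227/27411174 + (-143 + 156)) = √(44133227/27411174 + 13) = √(400478489/27411174) = √1219731727248454/9137058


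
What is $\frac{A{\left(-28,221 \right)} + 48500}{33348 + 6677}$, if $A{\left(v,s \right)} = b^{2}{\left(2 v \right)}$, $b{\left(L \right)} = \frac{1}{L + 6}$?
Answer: $\frac{121250001}{100062500} \approx 1.2117$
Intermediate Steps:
$b{\left(L \right)} = \frac{1}{6 + L}$
$A{\left(v,s \right)} = \frac{1}{\left(6 + 2 v\right)^{2}}$ ($A{\left(v,s \right)} = \left(\frac{1}{6 + 2 v}\right)^{2} = \frac{1}{\left(6 + 2 v\right)^{2}}$)
$\frac{A{\left(-28,221 \right)} + 48500}{33348 + 6677} = \frac{\frac{1}{4 \left(3 - 28\right)^{2}} + 48500}{33348 + 6677} = \frac{\frac{1}{4 \cdot 625} + 48500}{40025} = \left(\frac{1}{4} \cdot \frac{1}{625} + 48500\right) \frac{1}{40025} = \left(\frac{1}{2500} + 48500\right) \frac{1}{40025} = \frac{121250001}{2500} \cdot \frac{1}{40025} = \frac{121250001}{100062500}$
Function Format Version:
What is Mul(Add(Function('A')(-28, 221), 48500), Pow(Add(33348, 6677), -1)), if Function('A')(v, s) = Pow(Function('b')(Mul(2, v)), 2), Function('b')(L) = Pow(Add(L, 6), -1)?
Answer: Rational(121250001, 100062500) ≈ 1.2117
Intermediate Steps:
Function('b')(L) = Pow(Add(6, L), -1)
Function('A')(v, s) = Pow(Add(6, Mul(2, v)), -2) (Function('A')(v, s) = Pow(Pow(Add(6, Mul(2, v)), -1), 2) = Pow(Add(6, Mul(2, v)), -2))
Mul(Add(Function('A')(-28, 221), 48500), Pow(Add(33348, 6677), -1)) = Mul(Add(Mul(Rational(1, 4), Pow(Add(3, -28), -2)), 48500), Pow(Add(33348, 6677), -1)) = Mul(Add(Mul(Rational(1, 4), Pow(-25, -2)), 48500), Pow(40025, -1)) = Mul(Add(Mul(Rational(1, 4), Rational(1, 625)), 48500), Rational(1, 40025)) = Mul(Add(Rational(1, 2500), 48500), Rational(1, 40025)) = Mul(Rational(121250001, 2500), Rational(1, 40025)) = Rational(121250001, 100062500)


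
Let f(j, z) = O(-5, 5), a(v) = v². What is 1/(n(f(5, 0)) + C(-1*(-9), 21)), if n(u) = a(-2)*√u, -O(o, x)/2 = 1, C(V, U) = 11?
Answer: 11/153 - 4*I*√2/153 ≈ 0.071895 - 0.036973*I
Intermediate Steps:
O(o, x) = -2 (O(o, x) = -2*1 = -2)
f(j, z) = -2
n(u) = 4*√u (n(u) = (-2)²*√u = 4*√u)
1/(n(f(5, 0)) + C(-1*(-9), 21)) = 1/(4*√(-2) + 11) = 1/(4*(I*√2) + 11) = 1/(4*I*√2 + 11) = 1/(11 + 4*I*√2)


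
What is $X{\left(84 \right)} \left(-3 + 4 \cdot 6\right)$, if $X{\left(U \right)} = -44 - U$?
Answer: $-2688$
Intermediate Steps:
$X{\left(84 \right)} \left(-3 + 4 \cdot 6\right) = \left(-44 - 84\right) \left(-3 + 4 \cdot 6\right) = \left(-44 - 84\right) \left(-3 + 24\right) = \left(-128\right) 21 = -2688$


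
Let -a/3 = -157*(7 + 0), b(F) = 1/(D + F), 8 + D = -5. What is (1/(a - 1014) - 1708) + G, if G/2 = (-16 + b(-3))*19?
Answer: -42342793/18264 ≈ -2318.4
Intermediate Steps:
D = -13 (D = -8 - 5 = -13)
b(F) = 1/(-13 + F)
a = 3297 (a = -(-471)*(7 + 0) = -(-471)*7 = -3*(-1099) = 3297)
G = -4883/8 (G = 2*((-16 + 1/(-13 - 3))*19) = 2*((-16 + 1/(-16))*19) = 2*((-16 - 1/16)*19) = 2*(-257/16*19) = 2*(-4883/16) = -4883/8 ≈ -610.38)
(1/(a - 1014) - 1708) + G = (1/(3297 - 1014) - 1708) - 4883/8 = (1/2283 - 1708) - 4883/8 = -3899363/2283 - 4883/8 = -42342793/18264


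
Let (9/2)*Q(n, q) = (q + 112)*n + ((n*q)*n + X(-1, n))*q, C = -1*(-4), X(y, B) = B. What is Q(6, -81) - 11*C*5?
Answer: 156604/3 ≈ 52201.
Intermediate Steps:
C = 4
Q(n, q) = 2*n*(112 + q)/9 + 2*q*(n + q*n²)/9 (Q(n, q) = 2*((q + 112)*n + ((n*q)*n + n)*q)/9 = 2*((112 + q)*n + (q*n² + n)*q)/9 = 2*(n*(112 + q) + (n + q*n²)*q)/9 = 2*(n*(112 + q) + q*(n + q*n²))/9 = 2*n*(112 + q)/9 + 2*q*(n + q*n²)/9)
Q(6, -81) - 11*C*5 = (2/9)*6*(112 + 2*(-81) + 6*(-81)²) - 11*4*5 = (2/9)*6*(112 - 162 + 6*6561) - 44*5 = (2/9)*6*(112 - 162 + 39366) - 1*220 = (2/9)*6*39316 - 220 = 157264/3 - 220 = 156604/3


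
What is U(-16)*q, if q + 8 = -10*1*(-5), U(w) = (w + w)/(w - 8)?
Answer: 56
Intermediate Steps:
U(w) = 2*w/(-8 + w) (U(w) = (2*w)/(-8 + w) = 2*w/(-8 + w))
q = 42 (q = -8 - 10*1*(-5) = -8 - 10*(-5) = -8 + 50 = 42)
U(-16)*q = (2*(-16)/(-8 - 16))*42 = (2*(-16)/(-24))*42 = (2*(-16)*(-1/24))*42 = (4/3)*42 = 56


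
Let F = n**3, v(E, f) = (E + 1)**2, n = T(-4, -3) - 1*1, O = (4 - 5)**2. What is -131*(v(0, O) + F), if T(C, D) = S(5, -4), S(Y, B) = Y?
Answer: -8515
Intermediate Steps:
T(C, D) = 5
O = 1 (O = (-1)**2 = 1)
n = 4 (n = 5 - 1*1 = 5 - 1 = 4)
v(E, f) = (1 + E)**2
F = 64 (F = 4**3 = 64)
-131*(v(0, O) + F) = -131*((1 + 0)**2 + 64) = -131*(1**2 + 64) = -131*(1 + 64) = -131*65 = -8515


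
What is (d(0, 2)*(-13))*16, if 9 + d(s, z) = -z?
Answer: 2288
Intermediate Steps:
d(s, z) = -9 - z
(d(0, 2)*(-13))*16 = ((-9 - 1*2)*(-13))*16 = ((-9 - 2)*(-13))*16 = -11*(-13)*16 = 143*16 = 2288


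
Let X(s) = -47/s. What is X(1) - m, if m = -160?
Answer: 113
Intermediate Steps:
X(1) - m = -47/1 - 1*(-160) = -47*1 + 160 = -47 + 160 = 113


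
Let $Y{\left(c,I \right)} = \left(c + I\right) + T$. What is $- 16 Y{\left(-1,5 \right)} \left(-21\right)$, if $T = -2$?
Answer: $672$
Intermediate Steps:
$Y{\left(c,I \right)} = -2 + I + c$ ($Y{\left(c,I \right)} = \left(c + I\right) - 2 = \left(I + c\right) - 2 = -2 + I + c$)
$- 16 Y{\left(-1,5 \right)} \left(-21\right) = - 16 \left(-2 + 5 - 1\right) \left(-21\right) = \left(-16\right) 2 \left(-21\right) = \left(-32\right) \left(-21\right) = 672$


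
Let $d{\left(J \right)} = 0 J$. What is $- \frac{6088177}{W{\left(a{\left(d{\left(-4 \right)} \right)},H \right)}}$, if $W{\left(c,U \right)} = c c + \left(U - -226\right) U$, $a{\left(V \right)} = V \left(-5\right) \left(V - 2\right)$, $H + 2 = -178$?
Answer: $\frac{6088177}{8280} \approx 735.29$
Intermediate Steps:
$d{\left(J \right)} = 0$
$H = -180$ ($H = -2 - 178 = -180$)
$a{\left(V \right)} = - 5 V \left(-2 + V\right)$
$W{\left(c,U \right)} = c^{2} + U \left(226 + U\right)$ ($W{\left(c,U \right)} = c^{2} + \left(U + 226\right) U = c^{2} + \left(226 + U\right) U = c^{2} + U \left(226 + U\right)$)
$- \frac{6088177}{W{\left(a{\left(d{\left(-4 \right)} \right)},H \right)}} = - \frac{6088177}{\left(-180\right)^{2} + \left(5 \cdot 0 \left(2 - 0\right)\right)^{2} + 226 \left(-180\right)} = - \frac{6088177}{32400 + \left(5 \cdot 0 \left(2 + 0\right)\right)^{2} - 40680} = - \frac{6088177}{32400 + \left(5 \cdot 0 \cdot 2\right)^{2} - 40680} = - \frac{6088177}{32400 + 0^{2} - 40680} = - \frac{6088177}{32400 + 0 - 40680} = - \frac{6088177}{-8280} = \left(-6088177\right) \left(- \frac{1}{8280}\right) = \frac{6088177}{8280}$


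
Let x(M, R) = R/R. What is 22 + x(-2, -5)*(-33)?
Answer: -11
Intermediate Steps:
x(M, R) = 1
22 + x(-2, -5)*(-33) = 22 + 1*(-33) = 22 - 33 = -11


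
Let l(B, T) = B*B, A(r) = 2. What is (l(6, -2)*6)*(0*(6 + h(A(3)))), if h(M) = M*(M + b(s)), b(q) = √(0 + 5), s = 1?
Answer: 0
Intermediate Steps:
b(q) = √5
l(B, T) = B²
h(M) = M*(M + √5)
(l(6, -2)*6)*(0*(6 + h(A(3)))) = (6²*6)*(0*(6 + 2*(2 + √5))) = (36*6)*(0*(6 + (4 + 2*√5))) = 216*(0*(10 + 2*√5)) = 216*0 = 0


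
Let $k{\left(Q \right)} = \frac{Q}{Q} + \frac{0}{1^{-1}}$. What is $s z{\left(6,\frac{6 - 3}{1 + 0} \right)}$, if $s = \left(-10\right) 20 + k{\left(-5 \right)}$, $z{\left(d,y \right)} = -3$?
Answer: $597$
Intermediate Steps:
$k{\left(Q \right)} = 1$ ($k{\left(Q \right)} = 1 + \frac{0}{1} = 1 + 0 \cdot 1 = 1 + 0 = 1$)
$s = -199$ ($s = \left(-10\right) 20 + 1 = -200 + 1 = -199$)
$s z{\left(6,\frac{6 - 3}{1 + 0} \right)} = \left(-199\right) \left(-3\right) = 597$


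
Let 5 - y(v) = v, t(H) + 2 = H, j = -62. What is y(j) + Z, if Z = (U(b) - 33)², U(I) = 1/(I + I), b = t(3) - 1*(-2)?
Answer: 41221/36 ≈ 1145.0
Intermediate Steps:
t(H) = -2 + H
b = 3 (b = (-2 + 3) - 1*(-2) = 1 + 2 = 3)
y(v) = 5 - v
U(I) = 1/(2*I)
Z = 38809/36 (Z = ((½)/3 - 33)² = ((½)*(⅓) - 33)² = (⅙ - 33)² = (-197/6)² = 38809/36 ≈ 1078.0)
y(j) + Z = (5 - 1*(-62)) + 38809/36 = (5 + 62) + 38809/36 = 67 + 38809/36 = 41221/36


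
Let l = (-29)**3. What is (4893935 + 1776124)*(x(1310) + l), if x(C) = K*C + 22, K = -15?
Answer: -293595987003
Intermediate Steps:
l = -24389
x(C) = 22 - 15*C (x(C) = -15*C + 22 = 22 - 15*C)
(4893935 + 1776124)*(x(1310) + l) = (4893935 + 1776124)*((22 - 15*1310) - 24389) = 6670059*((22 - 19650) - 24389) = 6670059*(-19628 - 24389) = 6670059*(-44017) = -293595987003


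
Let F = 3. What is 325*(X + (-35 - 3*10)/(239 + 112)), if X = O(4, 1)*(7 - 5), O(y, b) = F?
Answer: 51025/27 ≈ 1889.8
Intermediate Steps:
O(y, b) = 3
X = 6 (X = 3*(7 - 5) = 3*2 = 6)
325*(X + (-35 - 3*10)/(239 + 112)) = 325*(6 + (-35 - 3*10)/(239 + 112)) = 325*(6 + (-35 - 30)/351) = 325*(6 - 65*1/351) = 325*(6 - 5/27) = 325*(157/27) = 51025/27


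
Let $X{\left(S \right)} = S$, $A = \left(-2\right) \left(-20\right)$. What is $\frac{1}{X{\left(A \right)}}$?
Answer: $\frac{1}{40} \approx 0.025$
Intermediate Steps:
$A = 40$
$\frac{1}{X{\left(A \right)}} = \frac{1}{40}$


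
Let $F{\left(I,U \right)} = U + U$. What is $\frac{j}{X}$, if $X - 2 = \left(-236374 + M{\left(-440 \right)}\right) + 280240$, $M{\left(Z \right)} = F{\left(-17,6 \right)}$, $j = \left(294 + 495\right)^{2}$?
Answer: $\frac{622521}{43880} \approx 14.187$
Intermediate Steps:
$F{\left(I,U \right)} = 2 U$
$j = 622521$ ($j = 789^{2} = 622521$)
$M{\left(Z \right)} = 12$ ($M{\left(Z \right)} = 2 \cdot 6 = 12$)
$X = 43880$ ($X = 2 + \left(\left(-236374 + 12\right) + 280240\right) = 2 + \left(-236362 + 280240\right) = 2 + 43878 = 43880$)
$\frac{j}{X} = \frac{622521}{43880}$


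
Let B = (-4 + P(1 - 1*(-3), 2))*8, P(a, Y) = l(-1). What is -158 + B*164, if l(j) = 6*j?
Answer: -13278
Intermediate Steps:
P(a, Y) = -6 (P(a, Y) = 6*(-1) = -6)
B = -80 (B = (-4 - 6)*8 = -10*8 = -80)
-158 + B*164 = -158 - 80*164 = -158 - 13120 = -13278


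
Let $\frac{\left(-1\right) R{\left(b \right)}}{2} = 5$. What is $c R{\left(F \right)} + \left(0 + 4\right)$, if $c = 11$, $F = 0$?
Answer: $-106$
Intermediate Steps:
$R{\left(b \right)} = -10$ ($R{\left(b \right)} = \left(-2\right) 5 = -10$)
$c R{\left(F \right)} + \left(0 + 4\right) = 11 \left(-10\right) + \left(0 + 4\right) = -110 + 4 = -106$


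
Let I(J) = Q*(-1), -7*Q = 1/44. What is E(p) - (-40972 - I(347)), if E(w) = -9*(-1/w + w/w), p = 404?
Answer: 637138899/15554 ≈ 40963.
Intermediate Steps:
Q = -1/308 (Q = -⅐/44 = -⅐*1/44 = -1/308 ≈ -0.0032468)
E(w) = -9 + 9/w (E(w) = -9*(-1/w + 1) = -9*(1 - 1/w) = -9 + 9/w)
I(J) = 1/308 (I(J) = -1/308*(-1) = 1/308)
E(p) - (-40972 - I(347)) = (-9 + 9/404) - (-40972 - 1*1/308) = (-9 + 9*(1/404)) - (-40972 - 1/308) = (-9 + 9/404) - 1*(-12619377/308) = -3627/404 + 12619377/308 = 637138899/15554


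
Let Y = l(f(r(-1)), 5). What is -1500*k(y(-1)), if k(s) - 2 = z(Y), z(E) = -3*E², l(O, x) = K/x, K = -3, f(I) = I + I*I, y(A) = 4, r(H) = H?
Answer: -1380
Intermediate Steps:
f(I) = I + I²
l(O, x) = -3/x
Y = -⅗ (Y = -3/5 = -3*⅕ = -⅗ ≈ -0.60000)
k(s) = 23/25 (k(s) = 2 - 3*(-⅗)² = 2 - 3*9/25 = 2 - 27/25 = 23/25)
-1500*k(y(-1)) = -1500*23/25 = -1380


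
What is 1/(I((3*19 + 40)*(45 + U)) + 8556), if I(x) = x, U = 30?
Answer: 1/15831 ≈ 6.3167e-5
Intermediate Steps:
1/(I((3*19 + 40)*(45 + U)) + 8556) = 1/((3*19 + 40)*(45 + 30) + 8556) = 1/((57 + 40)*75 + 8556) = 1/(97*75 + 8556) = 1/(7275 + 8556) = 1/15831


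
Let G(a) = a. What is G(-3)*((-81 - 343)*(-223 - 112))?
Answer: -426120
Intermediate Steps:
G(-3)*((-81 - 343)*(-223 - 112)) = -3*(-81 - 343)*(-223 - 112) = -(-1272)*(-335) = -3*142040 = -426120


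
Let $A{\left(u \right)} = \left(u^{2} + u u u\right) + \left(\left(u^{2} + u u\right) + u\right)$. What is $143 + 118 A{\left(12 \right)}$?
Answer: $256439$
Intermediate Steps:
$A{\left(u \right)} = u + u^{3} + 3 u^{2}$ ($A{\left(u \right)} = \left(u^{2} + u^{2} u\right) + \left(\left(u^{2} + u^{2}\right) + u\right) = \left(u^{2} + u^{3}\right) + \left(2 u^{2} + u\right) = \left(u^{2} + u^{3}\right) + \left(u + 2 u^{2}\right) = u + u^{3} + 3 u^{2}$)
$143 + 118 A{\left(12 \right)} = 143 + 118 \cdot 12 \left(1 + 12^{2} + 3 \cdot 12\right) = 143 + 118 \cdot 12 \left(1 + 144 + 36\right) = 143 + 118 \cdot 12 \cdot 181 = 143 + 118 \cdot 2172 = 143 + 256296 = 256439$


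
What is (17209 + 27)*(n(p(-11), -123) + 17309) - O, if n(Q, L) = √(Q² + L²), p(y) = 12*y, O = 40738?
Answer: 298297186 + 51708*√3617 ≈ 3.0141e+8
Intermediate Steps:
n(Q, L) = √(L² + Q²)
(17209 + 27)*(n(p(-11), -123) + 17309) - O = (17209 + 27)*(√((-123)² + (12*(-11))²) + 17309) - 1*40738 = 17236*(√(15129 + (-132)²) + 17309) - 40738 = 17236*(√(15129 + 17424) + 17309) - 40738 = 17236*(√32553 + 17309) - 40738 = 17236*(3*√3617 + 17309) - 40738 = 17236*(17309 + 3*√3617) - 40738 = (298337924 + 51708*√3617) - 40738 = 298297186 + 51708*√3617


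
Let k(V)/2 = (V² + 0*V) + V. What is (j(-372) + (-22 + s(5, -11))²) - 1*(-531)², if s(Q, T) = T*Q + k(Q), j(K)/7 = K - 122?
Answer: -285130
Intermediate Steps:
j(K) = -854 + 7*K (j(K) = 7*(K - 122) = 7*(-122 + K) = -854 + 7*K)
k(V) = 2*V + 2*V² (k(V) = 2*((V² + 0*V) + V) = 2*((V² + 0) + V) = 2*(V² + V) = 2*(V + V²) = 2*V + 2*V²)
s(Q, T) = Q*T + 2*Q*(1 + Q) (s(Q, T) = T*Q + 2*Q*(1 + Q) = Q*T + 2*Q*(1 + Q))
(j(-372) + (-22 + s(5, -11))²) - 1*(-531)² = ((-854 + 7*(-372)) + (-22 + 5*(2 - 11 + 2*5))²) - 1*(-531)² = ((-854 - 2604) + (-22 + 5*(2 - 11 + 10))²) - 1*281961 = (-3458 + (-22 + 5*1)²) - 281961 = (-3458 + (-22 + 5)²) - 281961 = (-3458 + (-17)²) - 281961 = (-3458 + 289) - 281961 = -3169 - 281961 = -285130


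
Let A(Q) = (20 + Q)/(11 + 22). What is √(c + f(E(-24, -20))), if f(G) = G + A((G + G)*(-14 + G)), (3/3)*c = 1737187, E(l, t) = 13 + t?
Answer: √1891799382/33 ≈ 1318.0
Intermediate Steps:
c = 1737187
A(Q) = 20/33 + Q/33 (A(Q) = (20 + Q)/33 = (20 + Q)*(1/33) = 20/33 + Q/33)
f(G) = 20/33 + G + 2*G*(-14 + G)/33 (f(G) = G + (20/33 + ((G + G)*(-14 + G))/33) = G + (20/33 + ((2*G)*(-14 + G))/33) = G + (20/33 + (2*G*(-14 + G))/33) = G + (20/33 + 2*G*(-14 + G)/33) = 20/33 + G + 2*G*(-14 + G)/33)
√(c + f(E(-24, -20))) = √(1737187 + (20/33 + 2*(13 - 20)²/33 + 5*(13 - 20)/33)) = √(1737187 + (20/33 + (2/33)*(-7)² + (5/33)*(-7))) = √(1737187 + (20/33 + (2/33)*49 - 35/33)) = √(1737187 + (20/33 + 98/33 - 35/33)) = √(1737187 + 83/33) = √(57327254/33) = √1891799382/33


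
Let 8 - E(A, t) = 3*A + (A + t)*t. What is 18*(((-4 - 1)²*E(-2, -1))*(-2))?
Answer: -9900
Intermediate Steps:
E(A, t) = 8 - 3*A - t*(A + t) (E(A, t) = 8 - (3*A + (A + t)*t) = 8 - (3*A + t*(A + t)) = 8 + (-3*A - t*(A + t)) = 8 - 3*A - t*(A + t))
18*(((-4 - 1)²*E(-2, -1))*(-2)) = 18*(((-4 - 1)²*(8 - 1*(-1)² - 3*(-2) - 1*(-2)*(-1)))*(-2)) = 18*(((-5)²*(8 - 1*1 + 6 - 2))*(-2)) = 18*((25*(8 - 1 + 6 - 2))*(-2)) = 18*((25*11)*(-2)) = 18*(275*(-2)) = 18*(-550) = -9900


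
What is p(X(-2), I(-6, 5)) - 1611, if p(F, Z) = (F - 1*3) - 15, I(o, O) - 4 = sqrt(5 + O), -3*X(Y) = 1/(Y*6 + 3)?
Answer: -43982/27 ≈ -1629.0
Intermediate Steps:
X(Y) = -1/(3*(3 + 6*Y)) (X(Y) = -1/(3*(Y*6 + 3)) = -1/(3*(6*Y + 3)) = -1/(3*(3 + 6*Y)))
I(o, O) = 4 + sqrt(5 + O)
p(F, Z) = -18 + F (p(F, Z) = (F - 3) - 15 = (-3 + F) - 15 = -18 + F)
p(X(-2), I(-6, 5)) - 1611 = (-18 - 1/(9 + 18*(-2))) - 1611 = (-18 - 1/(9 - 36)) - 1611 = (-18 - 1/(-27)) - 1611 = (-18 - 1*(-1/27)) - 1611 = (-18 + 1/27) - 1611 = -485/27 - 1611 = -43982/27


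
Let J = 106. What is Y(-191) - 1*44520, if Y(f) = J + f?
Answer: -44605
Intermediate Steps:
Y(f) = 106 + f
Y(-191) - 1*44520 = (106 - 191) - 1*44520 = -85 - 44520 = -44605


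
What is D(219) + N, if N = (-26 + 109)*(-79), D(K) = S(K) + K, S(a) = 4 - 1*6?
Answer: -6340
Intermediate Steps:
S(a) = -2 (S(a) = 4 - 6 = -2)
D(K) = -2 + K
N = -6557 (N = 83*(-79) = -6557)
D(219) + N = (-2 + 219) - 6557 = 217 - 6557 = -6340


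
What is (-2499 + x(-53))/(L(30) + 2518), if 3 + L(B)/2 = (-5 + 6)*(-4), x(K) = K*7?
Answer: -1435/1252 ≈ -1.1462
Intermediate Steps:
x(K) = 7*K
L(B) = -14 (L(B) = -6 + 2*((-5 + 6)*(-4)) = -6 + 2*(1*(-4)) = -6 + 2*(-4) = -6 - 8 = -14)
(-2499 + x(-53))/(L(30) + 2518) = (-2499 + 7*(-53))/(-14 + 2518) = (-2499 - 371)/2504 = -2870*1/2504 = -1435/1252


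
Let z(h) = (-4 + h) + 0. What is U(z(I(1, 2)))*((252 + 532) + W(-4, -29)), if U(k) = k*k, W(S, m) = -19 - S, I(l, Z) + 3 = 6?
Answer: 769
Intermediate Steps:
I(l, Z) = 3 (I(l, Z) = -3 + 6 = 3)
z(h) = -4 + h
U(k) = k²
U(z(I(1, 2)))*((252 + 532) + W(-4, -29)) = (-4 + 3)²*((252 + 532) + (-19 - 1*(-4))) = (-1)²*(784 + (-19 + 4)) = 1*(784 - 15) = 1*769 = 769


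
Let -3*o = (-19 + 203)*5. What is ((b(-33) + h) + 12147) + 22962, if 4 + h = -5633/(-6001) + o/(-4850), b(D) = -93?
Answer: 305714450567/8731455 ≈ 35013.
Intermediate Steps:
o = -920/3 (o = -(-19 + 203)*5/3 = -184*5/3 = -⅓*920 = -920/3 ≈ -306.67)
h = -26177713/8731455 (h = -4 + (-5633/(-6001) - 920/3/(-4850)) = -4 + (-5633*(-1/6001) - 920/3*(-1/4850)) = -4 + (5633/6001 + 92/1455) = -4 + 8748107/8731455 = -26177713/8731455 ≈ -2.9981)
((b(-33) + h) + 12147) + 22962 = ((-93 - 26177713/8731455) + 12147) + 22962 = (-838203028/8731455 + 12147) + 22962 = 105222780857/8731455 + 22962 = 305714450567/8731455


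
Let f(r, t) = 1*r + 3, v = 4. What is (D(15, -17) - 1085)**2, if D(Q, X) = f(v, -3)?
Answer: 1162084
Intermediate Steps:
f(r, t) = 3 + r (f(r, t) = r + 3 = 3 + r)
D(Q, X) = 7 (D(Q, X) = 3 + 4 = 7)
(D(15, -17) - 1085)**2 = (7 - 1085)**2 = (-1078)**2 = 1162084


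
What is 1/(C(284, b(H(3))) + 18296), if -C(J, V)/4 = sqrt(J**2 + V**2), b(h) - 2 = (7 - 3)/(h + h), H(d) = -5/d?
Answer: 57175/1042040968 + 5*sqrt(126026)/521020484 ≈ 5.8275e-5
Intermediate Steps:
b(h) = 2 + 2/h (b(h) = 2 + (7 - 3)/(h + h) = 2 + 4/((2*h)) = 2 + 4*(1/(2*h)) = 2 + 2/h)
C(J, V) = -4*sqrt(J**2 + V**2)
1/(C(284, b(H(3))) + 18296) = 1/(-4*sqrt(284**2 + (2 + 2/((-5/3)))**2) + 18296) = 1/(-4*sqrt(80656 + (2 + 2/((-5*1/3)))**2) + 18296) = 1/(-4*sqrt(80656 + (2 + 2/(-5/3))**2) + 18296) = 1/(-4*sqrt(80656 + (2 + 2*(-3/5))**2) + 18296) = 1/(-4*sqrt(80656 + (2 - 6/5)**2) + 18296) = 1/(-4*sqrt(80656 + (4/5)**2) + 18296) = 1/(-4*sqrt(80656 + 16/25) + 18296) = 1/(-16*sqrt(126026)/5 + 18296) = 1/(18296 - 16*sqrt(126026)/5)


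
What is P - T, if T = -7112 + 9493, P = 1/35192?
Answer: -83792151/35192 ≈ -2381.0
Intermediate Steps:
P = 1/35192 ≈ 2.8416e-5
T = 2381
P - T = 1/35192 - 1*2381 = 1/35192 - 2381 = -83792151/35192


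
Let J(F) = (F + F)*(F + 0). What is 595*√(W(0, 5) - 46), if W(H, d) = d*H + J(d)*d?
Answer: 1190*√51 ≈ 8498.3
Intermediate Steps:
J(F) = 2*F² (J(F) = (2*F)*F = 2*F²)
W(H, d) = 2*d³ + H*d (W(H, d) = d*H + (2*d²)*d = H*d + 2*d³ = 2*d³ + H*d)
595*√(W(0, 5) - 46) = 595*√(5*(0 + 2*5²) - 46) = 595*√(5*(0 + 2*25) - 46) = 595*√(5*(0 + 50) - 46) = 595*√(5*50 - 46) = 595*√(250 - 46) = 595*√204 = 595*(2*√51) = 1190*√51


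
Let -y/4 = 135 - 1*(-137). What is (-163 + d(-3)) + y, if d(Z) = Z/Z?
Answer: -1250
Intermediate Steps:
d(Z) = 1
y = -1088 (y = -4*(135 - 1*(-137)) = -4*(135 + 137) = -4*272 = -1088)
(-163 + d(-3)) + y = (-163 + 1) - 1088 = -162 - 1088 = -1250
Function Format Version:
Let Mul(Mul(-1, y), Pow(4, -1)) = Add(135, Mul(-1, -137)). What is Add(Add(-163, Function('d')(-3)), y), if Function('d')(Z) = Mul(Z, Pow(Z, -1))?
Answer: -1250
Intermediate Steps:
Function('d')(Z) = 1
y = -1088 (y = Mul(-4, Add(135, Mul(-1, -137))) = Mul(-4, Add(135, 137)) = Mul(-4, 272) = -1088)
Add(Add(-163, Function('d')(-3)), y) = Add(Add(-163, 1), -1088) = Add(-162, -1088) = -1250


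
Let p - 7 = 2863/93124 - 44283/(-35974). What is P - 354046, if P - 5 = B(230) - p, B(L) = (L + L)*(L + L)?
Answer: -238605560079651/1675021388 ≈ -1.4245e+5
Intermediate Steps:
p = 13838551543/1675021388 (p = 7 + (2863/93124 - 44283/(-35974)) = 7 + (2863*(1/93124) - 44283*(-1/35974)) = 7 + (2863/93124 + 44283/35974) = 7 + 2113401827/1675021388 = 13838551543/1675021388 ≈ 8.2617)
B(L) = 4*L**2 (B(L) = (2*L)*(2*L) = 4*L**2)
P = 354429062256197/1675021388 (P = 5 + (4*230**2 - 1*13838551543/1675021388) = 5 + (4*52900 - 13838551543/1675021388) = 5 + (211600 - 13838551543/1675021388) = 5 + 354420687149257/1675021388 = 354429062256197/1675021388 ≈ 2.1160e+5)
P - 354046 = 354429062256197/1675021388 - 354046 = -238605560079651/1675021388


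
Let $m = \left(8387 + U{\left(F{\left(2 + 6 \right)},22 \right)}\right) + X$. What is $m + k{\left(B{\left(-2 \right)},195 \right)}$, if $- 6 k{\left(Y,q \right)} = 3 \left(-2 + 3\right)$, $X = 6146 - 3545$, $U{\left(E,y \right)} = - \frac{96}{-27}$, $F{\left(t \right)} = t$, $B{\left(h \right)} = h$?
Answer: $\frac{197839}{18} \approx 10991.0$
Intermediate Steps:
$U{\left(E,y \right)} = \frac{32}{9}$ ($U{\left(E,y \right)} = \left(-96\right) \left(- \frac{1}{27}\right) = \frac{32}{9}$)
$X = 2601$ ($X = 6146 - 3545 = 2601$)
$k{\left(Y,q \right)} = - \frac{1}{2}$ ($k{\left(Y,q \right)} = - \frac{3 \left(-2 + 3\right)}{6} = - \frac{3 \cdot 1}{6} = \left(- \frac{1}{6}\right) 3 = - \frac{1}{2}$)
$m = \frac{98924}{9}$ ($m = \left(8387 + \frac{32}{9}\right) + 2601 = \frac{75515}{9} + 2601 = \frac{98924}{9} \approx 10992.0$)
$m + k{\left(B{\left(-2 \right)},195 \right)} = \frac{98924}{9} - \frac{1}{2} = \frac{197839}{18}$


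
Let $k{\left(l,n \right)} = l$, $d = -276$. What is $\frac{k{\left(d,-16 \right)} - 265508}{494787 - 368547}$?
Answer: $- \frac{33223}{15780} \approx -2.1054$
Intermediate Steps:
$\frac{k{\left(d,-16 \right)} - 265508}{494787 - 368547} = \frac{-276 - 265508}{494787 - 368547} = - \frac{265784}{126240} = \left(-265784\right) \frac{1}{126240} = - \frac{33223}{15780}$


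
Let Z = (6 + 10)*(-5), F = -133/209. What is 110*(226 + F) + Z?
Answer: 24710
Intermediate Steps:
F = -7/11 (F = -133*1/209 = -7/11 ≈ -0.63636)
Z = -80 (Z = 16*(-5) = -80)
110*(226 + F) + Z = 110*(226 - 7/11) - 80 = 110*(2479/11) - 80 = 24790 - 80 = 24710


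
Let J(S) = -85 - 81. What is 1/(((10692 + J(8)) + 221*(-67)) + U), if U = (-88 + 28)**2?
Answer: -1/681 ≈ -0.0014684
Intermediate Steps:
J(S) = -166
U = 3600 (U = (-60)**2 = 3600)
1/(((10692 + J(8)) + 221*(-67)) + U) = 1/(((10692 - 166) + 221*(-67)) + 3600) = 1/((10526 - 14807) + 3600) = 1/(-4281 + 3600) = 1/(-681) = -1/681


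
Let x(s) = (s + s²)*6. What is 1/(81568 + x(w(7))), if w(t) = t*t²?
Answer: 1/789520 ≈ 1.2666e-6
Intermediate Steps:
w(t) = t³
x(s) = 6*s + 6*s²
1/(81568 + x(w(7))) = 1/(81568 + 6*7³*(1 + 7³)) = 1/(81568 + 6*343*(1 + 343)) = 1/(81568 + 6*343*344) = 1/(81568 + 707952) = 1/789520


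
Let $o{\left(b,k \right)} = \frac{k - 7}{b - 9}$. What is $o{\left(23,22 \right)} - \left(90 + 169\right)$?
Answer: $- \frac{3611}{14} \approx -257.93$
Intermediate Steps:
$o{\left(b,k \right)} = \frac{-7 + k}{-9 + b}$ ($o{\left(b,k \right)} = \frac{-7 + k}{b - 9} = \frac{-7 + k}{-9 + b}$)
$o{\left(23,22 \right)} - \left(90 + 169\right) = \frac{-7 + 22}{-9 + 23} - \left(90 + 169\right) = \frac{1}{14} \cdot 15 - 259 = \frac{15}{14} - 259 = - \frac{3611}{14}$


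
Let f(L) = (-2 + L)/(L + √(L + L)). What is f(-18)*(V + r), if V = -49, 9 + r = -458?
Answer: -516 - 172*I ≈ -516.0 - 172.0*I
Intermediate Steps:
r = -467 (r = -9 - 458 = -467)
f(L) = (-2 + L)/(L + √2*√L) (f(L) = (-2 + L)/(L + √(2*L)) = (-2 + L)/(L + √2*√L))
f(-18)*(V + r) = ((-2 - 18)/(-18 + √2*√(-18)))*(-49 - 467) = (-20/(-18 + √2*(3*I*√2)))*(-516) = (-20/(-18 + 6*I))*(-516) = (((-18 - 6*I)/360)*(-20))*(-516) = -(-18 - 6*I)/18*(-516) = 86*(-18 - 6*I)/3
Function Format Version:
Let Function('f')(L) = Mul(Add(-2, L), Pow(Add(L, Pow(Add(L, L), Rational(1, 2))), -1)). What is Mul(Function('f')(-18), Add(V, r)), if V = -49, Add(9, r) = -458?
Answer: Add(-516, Mul(-172, I)) ≈ Add(-516.00, Mul(-172.00, I))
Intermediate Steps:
r = -467 (r = Add(-9, -458) = -467)
Function('f')(L) = Mul(Pow(Add(L, Mul(Pow(2, Rational(1, 2)), Pow(L, Rational(1, 2)))), -1), Add(-2, L)) (Function('f')(L) = Mul(Add(-2, L), Pow(Add(L, Pow(Mul(2, L), Rational(1, 2))), -1)) = Mul(Add(-2, L), Pow(Add(L, Mul(Pow(2, Rational(1, 2)), Pow(L, Rational(1, 2)))), -1)) = Mul(Pow(Add(L, Mul(Pow(2, Rational(1, 2)), Pow(L, Rational(1, 2)))), -1), Add(-2, L)))
Mul(Function('f')(-18), Add(V, r)) = Mul(Mul(Pow(Add(-18, Mul(Pow(2, Rational(1, 2)), Pow(-18, Rational(1, 2)))), -1), Add(-2, -18)), Add(-49, -467)) = Mul(Mul(Pow(Add(-18, Mul(Pow(2, Rational(1, 2)), Mul(3, I, Pow(2, Rational(1, 2))))), -1), -20), -516) = Mul(Mul(Pow(Add(-18, Mul(6, I)), -1), -20), -516) = Mul(Mul(Mul(Rational(1, 360), Add(-18, Mul(-6, I))), -20), -516) = Mul(Mul(Rational(-1, 18), Add(-18, Mul(-6, I))), -516) = Mul(Rational(86, 3), Add(-18, Mul(-6, I)))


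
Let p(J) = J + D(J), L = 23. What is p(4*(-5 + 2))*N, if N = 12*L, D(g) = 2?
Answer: -2760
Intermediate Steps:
p(J) = 2 + J (p(J) = J + 2 = 2 + J)
N = 276 (N = 12*23 = 276)
p(4*(-5 + 2))*N = (2 + 4*(-5 + 2))*276 = (2 + 4*(-3))*276 = (2 - 12)*276 = -10*276 = -2760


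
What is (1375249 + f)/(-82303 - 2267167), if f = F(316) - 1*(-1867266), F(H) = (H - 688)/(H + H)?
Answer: -512317277/371216260 ≈ -1.3801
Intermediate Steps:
F(H) = (-688 + H)/(2*H) (F(H) = (-688 + H)/((2*H)) = (-688 + H)*(1/(2*H)) = (-688 + H)/(2*H))
f = 295027935/158 (f = (½)*(-688 + 316)/316 - 1*(-1867266) = (½)*(1/316)*(-372) + 1867266 = -93/158 + 1867266 = 295027935/158 ≈ 1.8673e+6)
(1375249 + f)/(-82303 - 2267167) = (1375249 + 295027935/158)/(-82303 - 2267167) = (512317277/158)/(-2349470) = (512317277/158)*(-1/2349470) = -512317277/371216260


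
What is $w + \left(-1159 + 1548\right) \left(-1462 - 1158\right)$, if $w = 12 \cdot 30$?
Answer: $-1018820$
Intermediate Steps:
$w = 360$
$w + \left(-1159 + 1548\right) \left(-1462 - 1158\right) = 360 + \left(-1159 + 1548\right) \left(-1462 - 1158\right) = 360 + 389 \left(-2620\right) = 360 - 1019180 = -1018820$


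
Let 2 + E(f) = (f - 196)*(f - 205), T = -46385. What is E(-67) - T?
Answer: 117919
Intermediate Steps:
E(f) = -2 + (-205 + f)*(-196 + f) (E(f) = -2 + (f - 196)*(f - 205) = -2 + (-196 + f)*(-205 + f) = -2 + (-205 + f)*(-196 + f))
E(-67) - T = (40178 + (-67)² - 401*(-67)) - 1*(-46385) = (40178 + 4489 + 26867) + 46385 = 71534 + 46385 = 117919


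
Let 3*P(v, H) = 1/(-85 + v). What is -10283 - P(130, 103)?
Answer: -1388206/135 ≈ -10283.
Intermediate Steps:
P(v, H) = 1/(3*(-85 + v))
-10283 - P(130, 103) = -10283 - 1/(3*(-85 + 130)) = -10283 - 1/(3*45) = -10283 - 1*1/135 = -10283 - 1/135 = -1388206/135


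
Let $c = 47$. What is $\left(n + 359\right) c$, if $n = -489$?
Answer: $-6110$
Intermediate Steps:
$\left(n + 359\right) c = \left(-489 + 359\right) 47 = \left(-130\right) 47 = -6110$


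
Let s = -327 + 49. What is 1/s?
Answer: -1/278 ≈ -0.0035971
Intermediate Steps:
s = -278
1/s = 1/(-278) = -1/278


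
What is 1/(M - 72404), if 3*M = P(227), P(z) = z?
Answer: -3/216985 ≈ -1.3826e-5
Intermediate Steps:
M = 227/3 (M = (1/3)*227 = 227/3 ≈ 75.667)
1/(M - 72404) = 1/(227/3 - 72404) = 1/(-216985/3) = -3/216985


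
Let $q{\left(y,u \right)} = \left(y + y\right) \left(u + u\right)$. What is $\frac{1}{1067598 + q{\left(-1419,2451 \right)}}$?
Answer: $- \frac{1}{12844278} \approx -7.7856 \cdot 10^{-8}$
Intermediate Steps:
$q{\left(y,u \right)} = 4 u y$ ($q{\left(y,u \right)} = 2 y 2 u = 4 u y$)
$\frac{1}{1067598 + q{\left(-1419,2451 \right)}} = \frac{1}{1067598 + 4 \cdot 2451 \left(-1419\right)} = \frac{1}{1067598 - 13911876} = \frac{1}{-12844278} = - \frac{1}{12844278}$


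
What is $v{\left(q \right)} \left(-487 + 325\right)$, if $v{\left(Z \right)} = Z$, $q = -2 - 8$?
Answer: $1620$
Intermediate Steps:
$q = -10$ ($q = -2 - 8 = -10$)
$v{\left(q \right)} \left(-487 + 325\right) = - 10 \left(-487 + 325\right) = \left(-10\right) \left(-162\right) = 1620$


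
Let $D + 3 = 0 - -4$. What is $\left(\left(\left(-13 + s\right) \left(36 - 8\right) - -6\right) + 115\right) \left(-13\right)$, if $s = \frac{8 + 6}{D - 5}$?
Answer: $4433$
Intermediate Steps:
$D = 1$ ($D = -3 + \left(0 - -4\right) = -3 + \left(0 + 4\right) = -3 + 4 = 1$)
$s = - \frac{7}{2}$ ($s = \frac{8 + 6}{1 - 5} = \frac{14}{-4} = 14 \left(- \frac{1}{4}\right) = - \frac{7}{2} \approx -3.5$)
$\left(\left(\left(-13 + s\right) \left(36 - 8\right) - -6\right) + 115\right) \left(-13\right) = \left(\left(\left(-13 - \frac{7}{2}\right) \left(36 - 8\right) - -6\right) + 115\right) \left(-13\right) = \left(\left(\left(- \frac{33}{2}\right) 28 + 6\right) + 115\right) \left(-13\right) = \left(\left(-462 + 6\right) + 115\right) \left(-13\right) = \left(-456 + 115\right) \left(-13\right) = \left(-341\right) \left(-13\right) = 4433$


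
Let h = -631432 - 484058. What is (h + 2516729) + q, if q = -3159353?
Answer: -1758114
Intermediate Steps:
h = -1115490
(h + 2516729) + q = (-1115490 + 2516729) - 3159353 = 1401239 - 3159353 = -1758114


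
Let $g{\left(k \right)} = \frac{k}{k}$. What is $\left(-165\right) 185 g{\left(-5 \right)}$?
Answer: $-30525$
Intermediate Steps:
$g{\left(k \right)} = 1$
$\left(-165\right) 185 g{\left(-5 \right)} = \left(-165\right) 185 \cdot 1 = \left(-30525\right) 1 = -30525$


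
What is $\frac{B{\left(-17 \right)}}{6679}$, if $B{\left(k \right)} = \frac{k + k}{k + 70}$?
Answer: $- \frac{34}{353987} \approx -9.6049 \cdot 10^{-5}$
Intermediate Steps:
$B{\left(k \right)} = \frac{2 k}{70 + k}$
$\frac{B{\left(-17 \right)}}{6679} = \frac{2 \left(-17\right) \frac{1}{70 - 17}}{6679} = 2 \left(-17\right) \frac{1}{53} \cdot \frac{1}{6679} = \left(- \frac{34}{53}\right) \frac{1}{6679} = - \frac{34}{353987}$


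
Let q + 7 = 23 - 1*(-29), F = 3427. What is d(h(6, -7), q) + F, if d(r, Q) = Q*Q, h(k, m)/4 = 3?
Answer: 5452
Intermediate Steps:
h(k, m) = 12 (h(k, m) = 4*3 = 12)
q = 45 (q = -7 + (23 - 1*(-29)) = -7 + (23 + 29) = -7 + 52 = 45)
d(r, Q) = Q**2
d(h(6, -7), q) + F = 45**2 + 3427 = 2025 + 3427 = 5452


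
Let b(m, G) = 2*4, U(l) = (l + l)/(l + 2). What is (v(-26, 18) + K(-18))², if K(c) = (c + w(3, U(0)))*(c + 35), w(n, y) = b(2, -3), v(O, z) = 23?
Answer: 21609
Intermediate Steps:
U(l) = 2*l/(2 + l) (U(l) = (2*l)/(2 + l) = 2*l/(2 + l))
b(m, G) = 8
w(n, y) = 8
K(c) = (8 + c)*(35 + c) (K(c) = (c + 8)*(c + 35) = (8 + c)*(35 + c))
(v(-26, 18) + K(-18))² = (23 + (280 + (-18)² + 43*(-18)))² = (23 + (280 + 324 - 774))² = (23 - 170)² = (-147)² = 21609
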